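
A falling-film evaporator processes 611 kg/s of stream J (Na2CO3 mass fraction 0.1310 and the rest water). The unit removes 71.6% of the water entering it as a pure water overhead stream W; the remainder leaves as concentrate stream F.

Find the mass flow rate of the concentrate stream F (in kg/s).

230.8 kg/s

water entering = 611×0.869 = 530.96 kg/s; overhead removed = 0.716×530.96 = 380.17 kg/s.
Concentrate = 611 − 380.17 = 230.83 kg/s.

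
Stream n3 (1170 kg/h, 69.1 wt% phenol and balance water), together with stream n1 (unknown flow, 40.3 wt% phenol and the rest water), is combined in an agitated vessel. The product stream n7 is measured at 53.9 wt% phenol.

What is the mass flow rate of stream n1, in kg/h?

Let n1 be the unknown flow. Total out = 1170 + n1.
phenol balance: 808.47 + 0.403·n1 = 0.539·(1170 + n1)
(0.403 − 0.539)·n1 = 0.539×1170 − 808.47 = -177.84
n1 = -177.84 / -0.136 = 1307.6 kg/h

1308 kg/h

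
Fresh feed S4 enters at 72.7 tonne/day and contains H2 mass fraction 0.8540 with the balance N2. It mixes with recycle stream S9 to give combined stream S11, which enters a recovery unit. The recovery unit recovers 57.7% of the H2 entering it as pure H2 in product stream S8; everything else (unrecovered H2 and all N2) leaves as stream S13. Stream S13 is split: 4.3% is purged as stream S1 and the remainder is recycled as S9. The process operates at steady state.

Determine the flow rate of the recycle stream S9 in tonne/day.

N2 enters only via S4 and leaves only via the purge: 72.7×0.146 = 0.043×(N2 in S13), and the recovery unit passes all N2, so N2 in S11 = N2 in S13 = 246.84 tonne/day.
H2 in S11: m_A = 72.7×0.854 + (1−0.043)·(1−0.577)·m_A, so m_A = 62.086/0.5952 = 104.31 tonne/day.
S13 = (1−0.577)×104.31 + 246.84 = 290.97 tonne/day.
Recycle S9 = (1−0.043)×290.97 = 278.45 tonne/day.

278.5 tonne/day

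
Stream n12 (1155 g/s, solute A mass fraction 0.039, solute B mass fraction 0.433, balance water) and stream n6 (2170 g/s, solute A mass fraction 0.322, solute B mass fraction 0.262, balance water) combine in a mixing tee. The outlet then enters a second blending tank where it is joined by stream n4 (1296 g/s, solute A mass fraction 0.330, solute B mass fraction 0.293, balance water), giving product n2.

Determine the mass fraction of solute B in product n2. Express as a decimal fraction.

Overall, product flow = 4621 g/s.
solute B in = 1155×0.433 + 2170×0.262 + 1296×0.293 = 1448.4 g/s.
solute B fraction in n2 = 0.313.

0.313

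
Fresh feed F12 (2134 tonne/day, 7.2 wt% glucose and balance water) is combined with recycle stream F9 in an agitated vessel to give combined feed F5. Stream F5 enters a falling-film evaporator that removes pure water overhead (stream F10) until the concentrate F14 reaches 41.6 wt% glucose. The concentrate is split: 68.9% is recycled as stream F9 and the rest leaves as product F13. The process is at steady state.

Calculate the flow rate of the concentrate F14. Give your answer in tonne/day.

Overall glucose balance (none leaves overhead): glucose in fresh feed = glucose in product, i.e. 2134×0.072 = (1−0.689)·F14·0.416.
F14 = 153.65/(0.416×0.311) = 1187.6 tonne/day.

1188 tonne/day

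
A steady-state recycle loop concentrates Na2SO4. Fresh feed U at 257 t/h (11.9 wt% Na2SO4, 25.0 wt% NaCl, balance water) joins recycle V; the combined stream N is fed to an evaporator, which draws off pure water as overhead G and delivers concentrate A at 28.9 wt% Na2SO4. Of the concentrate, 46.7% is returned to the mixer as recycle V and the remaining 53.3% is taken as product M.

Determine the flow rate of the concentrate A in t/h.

Overall Na2SO4 balance (none leaves overhead): Na2SO4 in fresh feed = Na2SO4 in product, i.e. 257×0.119 = (1−0.467)·A·0.289.
A = 30.583/(0.289×0.533) = 198.54 t/h.

198.5 t/h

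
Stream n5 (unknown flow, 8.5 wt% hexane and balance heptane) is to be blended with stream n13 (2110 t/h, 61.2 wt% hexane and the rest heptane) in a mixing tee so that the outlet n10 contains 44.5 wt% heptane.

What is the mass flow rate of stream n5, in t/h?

Let n5 be the unknown flow. Total out = 2110 + n5.
heptane balance: 818.68 + 0.915·n5 = 0.445·(2110 + n5)
(0.915 − 0.445)·n5 = 0.445×2110 − 818.68 = 120.27
n5 = 120.27 / 0.470 = 255.89 t/h

255.9 t/h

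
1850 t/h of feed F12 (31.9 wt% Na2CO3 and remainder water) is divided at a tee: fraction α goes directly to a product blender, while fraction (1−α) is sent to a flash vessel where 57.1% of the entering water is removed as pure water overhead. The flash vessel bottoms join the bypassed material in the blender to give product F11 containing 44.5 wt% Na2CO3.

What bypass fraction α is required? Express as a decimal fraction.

0.272

All 1850×0.319 = 590.15 t/h of Na2CO3 reaches F11, so F11 = 590.15/0.445 = 1326.2 t/h and vapour = 523.82 t/h.
The evaporator receives (1−α)·1850 of feed at 0.681 water and removes 0.571 of that water:
0.571×0.681×(1−α)×1850 = 523.82
(1−α) = 523.82/719.37 = 0.7282;  α = 0.2718.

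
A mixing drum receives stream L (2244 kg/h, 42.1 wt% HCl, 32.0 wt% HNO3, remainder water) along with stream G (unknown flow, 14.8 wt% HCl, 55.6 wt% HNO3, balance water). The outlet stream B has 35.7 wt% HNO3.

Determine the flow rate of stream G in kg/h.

417.2 kg/h

Let G be the unknown flow. Total out = 2244 + G.
HNO3 balance: 718.08 + 0.556·G = 0.357·(2244 + G)
(0.556 − 0.357)·G = 0.357×2244 − 718.08 = 83.028
G = 83.028 / 0.199 = 417.23 kg/h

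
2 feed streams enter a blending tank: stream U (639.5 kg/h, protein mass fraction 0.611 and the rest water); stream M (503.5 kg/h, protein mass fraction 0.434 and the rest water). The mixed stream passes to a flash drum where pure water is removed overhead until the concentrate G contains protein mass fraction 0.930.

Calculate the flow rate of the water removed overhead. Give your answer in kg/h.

protein entering = 639.5×0.611 + 503.5×0.434 = 609.25 kg/h.
All protein reports to G, so G = 609.25/0.930 = 655.11 kg/h.
Total feed = 1143 kg/h; overhead = 1143 − 655.11 = 487.89 kg/h.

487.9 kg/h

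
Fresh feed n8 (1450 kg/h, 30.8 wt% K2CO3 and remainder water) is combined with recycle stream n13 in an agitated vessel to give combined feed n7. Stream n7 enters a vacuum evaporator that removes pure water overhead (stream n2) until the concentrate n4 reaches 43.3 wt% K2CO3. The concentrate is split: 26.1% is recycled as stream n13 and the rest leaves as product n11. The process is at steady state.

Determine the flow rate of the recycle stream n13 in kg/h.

Overall K2CO3 balance (none leaves overhead): K2CO3 in fresh feed = K2CO3 in product, i.e. 1450×0.308 = (1−0.261)·n4·0.433.
n4 = 446.6/(0.433×0.739) = 1395.7 kg/h.
Recycle n13 = 0.261×1395.7 = 364.27 kg/h.

364.3 kg/h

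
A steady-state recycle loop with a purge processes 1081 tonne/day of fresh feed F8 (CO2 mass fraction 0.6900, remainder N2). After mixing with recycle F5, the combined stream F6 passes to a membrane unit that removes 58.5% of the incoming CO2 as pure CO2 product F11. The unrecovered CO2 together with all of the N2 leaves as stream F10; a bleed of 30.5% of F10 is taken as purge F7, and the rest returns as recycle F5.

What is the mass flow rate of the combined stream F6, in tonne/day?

2147 tonne/day

N2 enters only via F8 and leaves only via the purge: 1081×0.310 = 0.305×(N2 in F10), and the membrane unit passes all N2, so N2 in F6 = N2 in F10 = 1098.7 tonne/day.
CO2 in F6: m_A = 1081×0.690 + (1−0.305)·(1−0.585)·m_A, so m_A = 745.89/0.7116 = 1048.2 tonne/day.
F6 = 1048.2 + 1098.7 = 2146.9 tonne/day.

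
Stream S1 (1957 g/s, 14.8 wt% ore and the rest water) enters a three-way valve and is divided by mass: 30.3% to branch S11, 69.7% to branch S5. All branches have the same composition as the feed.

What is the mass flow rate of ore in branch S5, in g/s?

Branch S5 total = 0.697×1957 = 1364 g/s.
ore in S5 = 0.148×1364 = 201.88 g/s.

201.9 g/s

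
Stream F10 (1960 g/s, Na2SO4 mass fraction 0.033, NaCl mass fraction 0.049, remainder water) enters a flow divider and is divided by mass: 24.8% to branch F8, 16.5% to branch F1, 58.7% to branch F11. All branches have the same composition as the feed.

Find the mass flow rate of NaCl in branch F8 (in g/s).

23.82 g/s

Branch F8 total = 0.248×1960 = 486.08 g/s.
NaCl in F8 = 0.049×486.08 = 23.818 g/s.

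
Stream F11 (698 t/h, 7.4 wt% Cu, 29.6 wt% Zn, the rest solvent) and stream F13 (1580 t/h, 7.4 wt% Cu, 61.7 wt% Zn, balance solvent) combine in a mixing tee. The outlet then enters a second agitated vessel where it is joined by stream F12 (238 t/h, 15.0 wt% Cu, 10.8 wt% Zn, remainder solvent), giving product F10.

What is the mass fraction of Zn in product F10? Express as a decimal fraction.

Overall, product flow = 2516 t/h.
Zn in = 698×0.296 + 1580×0.617 + 238×0.108 = 1207.2 t/h.
Zn fraction in F10 = 0.4798.

0.4798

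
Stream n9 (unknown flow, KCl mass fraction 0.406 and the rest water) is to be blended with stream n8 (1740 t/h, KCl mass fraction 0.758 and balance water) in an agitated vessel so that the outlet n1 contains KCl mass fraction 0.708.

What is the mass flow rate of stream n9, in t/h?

288.1 t/h

Let n9 be the unknown flow. Total out = 1740 + n9.
KCl balance: 1318.9 + 0.406·n9 = 0.708·(1740 + n9)
(0.406 − 0.708)·n9 = 0.708×1740 − 1318.9 = -87
n9 = -87 / -0.302 = 288.08 t/h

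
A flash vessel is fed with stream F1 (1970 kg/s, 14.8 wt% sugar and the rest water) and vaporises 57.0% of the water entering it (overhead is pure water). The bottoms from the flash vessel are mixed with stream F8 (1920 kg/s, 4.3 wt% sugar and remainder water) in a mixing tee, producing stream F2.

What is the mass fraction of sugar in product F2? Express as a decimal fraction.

Vapour removed = 0.570×0.852×1970 = 956.71 kg/s; concentrate = 1013.3 kg/s.
sugar reaching the mixer = 291.56 (from concentrate) + 1920×0.043 = 374.12 kg/s.
Product flow = 1013.3 + 1920 = 2933.3 kg/s; sugar fraction = 0.128.

0.128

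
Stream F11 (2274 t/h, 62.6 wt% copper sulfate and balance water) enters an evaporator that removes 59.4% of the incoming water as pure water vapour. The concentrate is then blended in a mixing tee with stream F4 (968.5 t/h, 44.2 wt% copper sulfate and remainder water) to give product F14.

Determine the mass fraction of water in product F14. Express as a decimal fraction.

Vapour removed = 0.594×0.374×2274 = 505.18 t/h; concentrate = 1768.8 t/h.
water reaching the mixer = 345.29 (from concentrate) + 968.5×0.558 = 885.72 t/h.
Product flow = 1768.8 + 968.5 = 2737.3 t/h; water fraction = 0.3236.

0.3236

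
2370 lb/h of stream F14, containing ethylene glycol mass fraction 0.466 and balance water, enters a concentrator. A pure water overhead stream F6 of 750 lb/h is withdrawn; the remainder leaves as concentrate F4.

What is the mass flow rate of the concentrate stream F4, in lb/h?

1620 lb/h

Concentrate = 2370 − 750 = 1620 lb/h.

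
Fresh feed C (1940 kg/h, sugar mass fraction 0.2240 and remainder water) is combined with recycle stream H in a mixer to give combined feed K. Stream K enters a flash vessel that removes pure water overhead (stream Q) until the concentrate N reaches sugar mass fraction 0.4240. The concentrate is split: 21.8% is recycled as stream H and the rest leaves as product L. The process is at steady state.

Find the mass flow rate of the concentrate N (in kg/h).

Overall sugar balance (none leaves overhead): sugar in fresh feed = sugar in product, i.e. 1940×0.224 = (1−0.218)·N·0.424.
N = 434.56/(0.424×0.782) = 1310.6 kg/h.

1311 kg/h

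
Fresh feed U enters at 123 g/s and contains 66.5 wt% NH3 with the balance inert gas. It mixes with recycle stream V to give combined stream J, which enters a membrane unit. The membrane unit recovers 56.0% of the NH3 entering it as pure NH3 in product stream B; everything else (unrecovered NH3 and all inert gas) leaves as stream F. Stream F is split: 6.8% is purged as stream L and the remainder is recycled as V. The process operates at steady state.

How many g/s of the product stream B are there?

NH3 in J: m_A = 123×0.665 + (1−0.068)·(1−0.560)·m_A, so m_A = 81.795/0.5899 = 138.65 g/s.
Product B = 0.560×138.65 = 77.646 g/s.

77.65 g/s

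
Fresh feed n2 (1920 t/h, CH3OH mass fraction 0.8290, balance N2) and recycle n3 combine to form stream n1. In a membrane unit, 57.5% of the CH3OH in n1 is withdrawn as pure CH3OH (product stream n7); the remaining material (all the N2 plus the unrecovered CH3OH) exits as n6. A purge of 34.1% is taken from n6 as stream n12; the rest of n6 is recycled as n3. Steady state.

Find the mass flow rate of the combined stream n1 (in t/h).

3174 t/h

N2 enters only via n2 and leaves only via the purge: 1920×0.171 = 0.341×(N2 in n6), and the membrane unit passes all N2, so N2 in n1 = N2 in n6 = 962.82 t/h.
CH3OH in n1: m_A = 1920×0.829 + (1−0.341)·(1−0.575)·m_A, so m_A = 1591.7/0.7199 = 2210.9 t/h.
n1 = 2210.9 + 962.82 = 3173.7 t/h.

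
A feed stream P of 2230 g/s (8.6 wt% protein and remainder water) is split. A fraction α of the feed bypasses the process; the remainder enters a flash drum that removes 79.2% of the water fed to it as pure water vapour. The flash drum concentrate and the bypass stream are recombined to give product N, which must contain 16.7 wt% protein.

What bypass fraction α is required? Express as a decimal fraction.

All 2230×0.086 = 191.78 g/s of protein reaches N, so N = 191.78/0.167 = 1148.4 g/s and vapour = 1081.6 g/s.
The evaporator receives (1−α)·2230 of feed at 0.914 water and removes 0.792 of that water:
0.792×0.914×(1−α)×2230 = 1081.6
(1−α) = 1081.6/1614.3 = 0.6700;  α = 0.3300.

0.330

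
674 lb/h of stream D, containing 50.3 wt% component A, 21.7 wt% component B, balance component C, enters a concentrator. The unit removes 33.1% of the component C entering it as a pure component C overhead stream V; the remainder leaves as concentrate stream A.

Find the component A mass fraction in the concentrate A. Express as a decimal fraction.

0.554

component A is not removed: 674×0.503 = 339.02 lb/h of component A enters A.
component C entering = 674×0.280 = 188.72 lb/h; overhead removed = 0.331×188.72 = 62.466 lb/h.
Concentrate = 674 − 62.466 = 611.53 lb/h.
Mass fraction = 339.02/611.53 = 0.554.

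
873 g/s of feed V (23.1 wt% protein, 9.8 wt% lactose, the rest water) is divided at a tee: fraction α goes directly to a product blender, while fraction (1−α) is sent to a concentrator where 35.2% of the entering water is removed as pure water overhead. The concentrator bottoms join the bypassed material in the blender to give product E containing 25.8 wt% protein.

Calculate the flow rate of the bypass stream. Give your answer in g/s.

486.2 g/s

All 873×0.231 = 201.66 g/s of protein reaches E, so E = 201.66/0.258 = 781.64 g/s and vapour = 91.36 g/s.
The evaporator receives (1−α)·873 of feed at 0.671 water and removes 0.352 of that water:
0.352×0.671×(1−α)×873 = 91.36
(1−α) = 91.36/206.2 = 0.4431;  α = 0.5569.
Bypass flow = 0.5569×873 = 486.19 g/s.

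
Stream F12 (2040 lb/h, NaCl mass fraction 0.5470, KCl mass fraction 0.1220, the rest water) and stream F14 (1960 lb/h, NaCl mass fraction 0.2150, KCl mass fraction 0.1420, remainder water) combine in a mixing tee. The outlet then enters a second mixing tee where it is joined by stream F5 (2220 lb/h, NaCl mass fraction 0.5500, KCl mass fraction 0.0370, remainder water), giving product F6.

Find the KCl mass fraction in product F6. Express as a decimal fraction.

Overall, product flow = 6220 lb/h.
KCl in = 2040×0.122 + 1960×0.142 + 2220×0.037 = 609.34 lb/h.
KCl fraction in F6 = 0.0980.

0.0980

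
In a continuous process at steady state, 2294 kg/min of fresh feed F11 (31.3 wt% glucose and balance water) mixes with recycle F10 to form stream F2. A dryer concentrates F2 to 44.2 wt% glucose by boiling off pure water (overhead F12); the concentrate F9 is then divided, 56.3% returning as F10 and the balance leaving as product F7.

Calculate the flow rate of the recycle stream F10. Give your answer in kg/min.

2093 kg/min

Overall glucose balance (none leaves overhead): glucose in fresh feed = glucose in product, i.e. 2294×0.313 = (1−0.563)·F9·0.442.
F9 = 718.02/(0.442×0.437) = 3717.4 kg/min.
Recycle F10 = 0.563×3717.4 = 2092.9 kg/min.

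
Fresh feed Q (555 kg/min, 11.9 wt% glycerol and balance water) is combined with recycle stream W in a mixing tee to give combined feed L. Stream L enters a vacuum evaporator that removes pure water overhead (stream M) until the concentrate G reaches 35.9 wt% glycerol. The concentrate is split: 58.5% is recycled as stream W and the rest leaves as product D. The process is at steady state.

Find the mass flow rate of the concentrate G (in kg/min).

443.3 kg/min

Overall glycerol balance (none leaves overhead): glycerol in fresh feed = glycerol in product, i.e. 555×0.119 = (1−0.585)·G·0.359.
G = 66.045/(0.359×0.415) = 443.3 kg/min.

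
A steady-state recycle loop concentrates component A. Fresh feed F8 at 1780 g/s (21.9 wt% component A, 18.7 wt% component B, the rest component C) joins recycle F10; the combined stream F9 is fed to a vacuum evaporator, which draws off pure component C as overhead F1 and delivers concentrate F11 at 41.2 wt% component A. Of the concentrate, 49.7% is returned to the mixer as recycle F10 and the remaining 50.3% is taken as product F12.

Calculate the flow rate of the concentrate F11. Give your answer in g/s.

1881 g/s

Overall component A balance (none leaves overhead): component A in fresh feed = component A in product, i.e. 1780×0.219 = (1−0.497)·F11·0.412.
F11 = 389.82/(0.412×0.503) = 1881 g/s.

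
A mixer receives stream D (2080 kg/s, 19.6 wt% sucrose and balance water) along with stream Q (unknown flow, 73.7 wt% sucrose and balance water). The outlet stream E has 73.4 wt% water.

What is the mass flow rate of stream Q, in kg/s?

Let Q be the unknown flow. Total out = 2080 + Q.
water balance: 1672.3 + 0.263·Q = 0.734·(2080 + Q)
(0.263 − 0.734)·Q = 0.734×2080 − 1672.3 = -145.6
Q = -145.6 / -0.471 = 309.13 kg/s

309.1 kg/s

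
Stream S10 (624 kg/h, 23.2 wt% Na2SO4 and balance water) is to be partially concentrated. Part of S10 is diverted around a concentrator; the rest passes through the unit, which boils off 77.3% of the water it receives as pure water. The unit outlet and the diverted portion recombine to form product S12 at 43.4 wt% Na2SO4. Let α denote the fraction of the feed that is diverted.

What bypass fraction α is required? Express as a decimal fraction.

0.216

All 624×0.232 = 144.77 kg/h of Na2SO4 reaches S12, so S12 = 144.77/0.434 = 333.57 kg/h and vapour = 290.43 kg/h.
The evaporator receives (1−α)·624 of feed at 0.768 water and removes 0.773 of that water:
0.773×0.768×(1−α)×624 = 290.43
(1−α) = 290.43/370.45 = 0.7840;  α = 0.2160.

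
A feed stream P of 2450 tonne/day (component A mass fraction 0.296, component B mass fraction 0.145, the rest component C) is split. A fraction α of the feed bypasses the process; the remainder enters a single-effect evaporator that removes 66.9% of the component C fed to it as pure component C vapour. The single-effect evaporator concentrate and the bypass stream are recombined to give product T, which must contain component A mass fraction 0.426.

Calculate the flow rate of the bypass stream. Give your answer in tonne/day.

All 2450×0.296 = 725.2 tonne/day of component A reaches T, so T = 725.2/0.426 = 1702.3 tonne/day and vapour = 747.65 tonne/day.
The evaporator receives (1−α)·2450 of feed at 0.559 component C and removes 0.669 of that component C:
0.669×0.559×(1−α)×2450 = 747.65
(1−α) = 747.65/916.23 = 0.8160;  α = 0.1840.
Bypass flow = 0.1840×2450 = 450.77 tonne/day.

450.8 tonne/day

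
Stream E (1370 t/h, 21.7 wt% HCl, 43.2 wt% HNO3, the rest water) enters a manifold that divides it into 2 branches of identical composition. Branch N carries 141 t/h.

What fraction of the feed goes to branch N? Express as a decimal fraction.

Fraction to N = 141/1370 = 0.1029.

0.103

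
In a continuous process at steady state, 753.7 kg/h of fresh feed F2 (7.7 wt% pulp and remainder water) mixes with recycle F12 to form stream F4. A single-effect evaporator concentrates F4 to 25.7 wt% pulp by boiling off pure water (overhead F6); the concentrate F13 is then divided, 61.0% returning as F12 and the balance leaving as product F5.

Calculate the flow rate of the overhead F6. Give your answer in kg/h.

Overall pulp balance (none leaves overhead): pulp in fresh feed = pulp in product, i.e. 753.7×0.077 = (1−0.610)·F13·0.257.
F13 = 58.035/(0.257×0.390) = 579.02 kg/h.
Recycle F12 = 0.610×579.02 = 353.2 kg/h.
Combined feed F4 = 753.7 + 353.2 = 1106.9 kg/h.
Overhead F6 = F4 − F13 = 1106.9 − 579.02 = 527.88 kg/h.

527.9 kg/h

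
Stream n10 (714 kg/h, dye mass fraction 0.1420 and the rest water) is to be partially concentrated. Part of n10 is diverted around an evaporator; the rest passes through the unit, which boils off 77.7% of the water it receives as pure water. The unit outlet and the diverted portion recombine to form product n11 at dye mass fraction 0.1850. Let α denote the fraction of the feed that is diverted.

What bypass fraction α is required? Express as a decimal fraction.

All 714×0.142 = 101.39 kg/h of dye reaches n11, so n11 = 101.39/0.185 = 548.04 kg/h and vapour = 165.96 kg/h.
The evaporator receives (1−α)·714 of feed at 0.858 water and removes 0.777 of that water:
0.777×0.858×(1−α)×714 = 165.96
(1−α) = 165.96/476 = 0.3486;  α = 0.6514.

0.651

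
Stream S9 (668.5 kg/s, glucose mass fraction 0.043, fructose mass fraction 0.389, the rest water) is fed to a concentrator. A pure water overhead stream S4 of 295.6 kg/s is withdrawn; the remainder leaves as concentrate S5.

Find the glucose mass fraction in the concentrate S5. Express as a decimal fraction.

glucose is not removed: 668.5×0.043 = 28.745 kg/s of glucose enters S5.
Concentrate = 668.5 − 295.6 = 372.9 kg/s.
Mass fraction = 28.745/372.9 = 0.077.

0.077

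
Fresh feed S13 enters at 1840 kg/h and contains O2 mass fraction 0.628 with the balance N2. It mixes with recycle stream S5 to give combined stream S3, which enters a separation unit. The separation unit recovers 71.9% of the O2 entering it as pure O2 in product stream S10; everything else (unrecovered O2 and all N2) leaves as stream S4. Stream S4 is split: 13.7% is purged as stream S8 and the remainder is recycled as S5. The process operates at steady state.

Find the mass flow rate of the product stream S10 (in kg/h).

O2 in S3: m_A = 1840×0.628 + (1−0.137)·(1−0.719)·m_A, so m_A = 1155.5/0.7575 = 1525.4 kg/h.
Product S10 = 0.719×1525.4 = 1096.8 kg/h.

1097 kg/h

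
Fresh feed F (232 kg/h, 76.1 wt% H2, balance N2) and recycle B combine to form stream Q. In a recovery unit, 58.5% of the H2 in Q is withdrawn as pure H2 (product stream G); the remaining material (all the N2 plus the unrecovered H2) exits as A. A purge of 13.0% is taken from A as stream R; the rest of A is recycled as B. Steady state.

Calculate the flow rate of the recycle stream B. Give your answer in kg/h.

N2 enters only via F and leaves only via the purge: 232×0.239 = 0.130×(N2 in A), and the recovery unit passes all N2, so N2 in Q = N2 in A = 426.52 kg/h.
H2 in Q: m_A = 232×0.761 + (1−0.130)·(1−0.585)·m_A, so m_A = 176.55/0.6389 = 276.32 kg/h.
A = (1−0.585)×276.32 + 426.52 = 541.19 kg/h.
Recycle B = (1−0.130)×541.19 = 470.84 kg/h.

470.8 kg/h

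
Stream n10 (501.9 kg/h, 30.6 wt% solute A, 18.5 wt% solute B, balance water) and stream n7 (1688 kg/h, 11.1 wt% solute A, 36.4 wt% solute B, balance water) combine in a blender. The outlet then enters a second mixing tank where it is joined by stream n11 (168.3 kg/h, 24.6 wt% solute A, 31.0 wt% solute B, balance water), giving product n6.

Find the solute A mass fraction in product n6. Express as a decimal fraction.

Overall, product flow = 2358.2 kg/h.
solute A in = 501.9×0.306 + 1688×0.111 + 168.3×0.246 = 382.35 kg/h.
solute A fraction in n6 = 0.162.

0.162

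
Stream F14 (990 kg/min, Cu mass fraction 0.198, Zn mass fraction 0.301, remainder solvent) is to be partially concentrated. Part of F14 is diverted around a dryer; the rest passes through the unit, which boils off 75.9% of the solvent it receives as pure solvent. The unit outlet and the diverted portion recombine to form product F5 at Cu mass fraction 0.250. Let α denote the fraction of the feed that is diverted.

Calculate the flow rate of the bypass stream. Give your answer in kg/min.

448.5 kg/min

All 990×0.198 = 196.02 kg/min of Cu reaches F5, so F5 = 196.02/0.250 = 784.08 kg/min and vapour = 205.92 kg/min.
The evaporator receives (1−α)·990 of feed at 0.501 solvent and removes 0.759 of that solvent:
0.759×0.501×(1−α)×990 = 205.92
(1−α) = 205.92/376.46 = 0.5470;  α = 0.4530.
Bypass flow = 0.4530×990 = 448.47 kg/min.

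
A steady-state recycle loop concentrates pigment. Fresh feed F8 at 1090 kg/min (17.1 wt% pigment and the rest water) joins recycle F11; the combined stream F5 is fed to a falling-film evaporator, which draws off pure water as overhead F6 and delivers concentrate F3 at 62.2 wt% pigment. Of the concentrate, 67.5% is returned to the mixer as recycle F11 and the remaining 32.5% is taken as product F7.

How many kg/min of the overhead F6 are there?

Overall pigment balance (none leaves overhead): pigment in fresh feed = pigment in product, i.e. 1090×0.171 = (1−0.675)·F3·0.622.
F3 = 186.39/(0.622×0.325) = 922.04 kg/min.
Recycle F11 = 0.675×922.04 = 622.38 kg/min.
Combined feed F5 = 1090 + 622.38 = 1712.4 kg/min.
Overhead F6 = F5 − F3 = 1712.4 − 922.04 = 790.34 kg/min.

790.3 kg/min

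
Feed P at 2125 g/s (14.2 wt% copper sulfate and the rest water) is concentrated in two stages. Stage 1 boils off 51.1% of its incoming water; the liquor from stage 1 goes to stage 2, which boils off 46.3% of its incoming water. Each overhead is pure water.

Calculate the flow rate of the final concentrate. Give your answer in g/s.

water in feed = 2125×0.858 = 1823.2 g/s.
After stage 1: water left = (1−0.511)×1823.2 = 891.57; stream total = 1193.3 g/s.
After stage 2: water left = (1−0.463)×891.57 = 478.77; final concentrate = 780.52 g/s.

780.5 g/s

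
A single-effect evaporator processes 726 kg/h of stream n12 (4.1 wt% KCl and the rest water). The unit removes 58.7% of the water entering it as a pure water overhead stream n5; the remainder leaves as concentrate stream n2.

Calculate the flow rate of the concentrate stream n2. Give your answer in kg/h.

317.3 kg/h

water entering = 726×0.959 = 696.23 kg/h; overhead removed = 0.587×696.23 = 408.69 kg/h.
Concentrate = 726 − 408.69 = 317.31 kg/h.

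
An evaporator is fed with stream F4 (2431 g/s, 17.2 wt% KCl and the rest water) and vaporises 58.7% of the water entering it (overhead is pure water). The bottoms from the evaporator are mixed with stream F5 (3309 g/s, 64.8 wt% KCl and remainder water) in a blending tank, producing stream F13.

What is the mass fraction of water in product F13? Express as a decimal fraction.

0.4379

Vapour removed = 0.587×0.828×2431 = 1181.6 g/s; concentrate = 1249.4 g/s.
water reaching the mixer = 831.31 (from concentrate) + 3309×0.352 = 1996.1 g/s.
Product flow = 1249.4 + 3309 = 4558.4 g/s; water fraction = 0.4379.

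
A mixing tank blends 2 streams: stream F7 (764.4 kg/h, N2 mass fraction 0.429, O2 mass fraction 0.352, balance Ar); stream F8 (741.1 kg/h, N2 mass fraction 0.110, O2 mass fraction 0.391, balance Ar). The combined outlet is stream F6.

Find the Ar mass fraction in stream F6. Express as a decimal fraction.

0.357

Total flow out = 764.4 + 741.1 = 1505.5 kg/h.
Ar in = 764.4×0.219 + 741.1×0.499 = 537.21 kg/h.
Ar mass fraction in F6 = 537.21/1505.5 = 0.357.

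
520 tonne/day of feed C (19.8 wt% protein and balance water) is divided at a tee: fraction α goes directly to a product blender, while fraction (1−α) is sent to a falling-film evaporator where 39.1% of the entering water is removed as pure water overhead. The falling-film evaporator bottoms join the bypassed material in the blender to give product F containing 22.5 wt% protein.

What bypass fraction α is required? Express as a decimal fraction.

0.617

All 520×0.198 = 102.96 tonne/day of protein reaches F, so F = 102.96/0.225 = 457.6 tonne/day and vapour = 62.4 tonne/day.
The evaporator receives (1−α)·520 of feed at 0.802 water and removes 0.391 of that water:
0.391×0.802×(1−α)×520 = 62.4
(1−α) = 62.4/163.06 = 0.3827;  α = 0.6173.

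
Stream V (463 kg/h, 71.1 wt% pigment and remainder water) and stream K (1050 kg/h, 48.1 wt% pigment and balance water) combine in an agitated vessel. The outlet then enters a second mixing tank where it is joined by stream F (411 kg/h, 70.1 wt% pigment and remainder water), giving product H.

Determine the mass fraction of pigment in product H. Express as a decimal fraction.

0.583

Overall, product flow = 1924 kg/h.
pigment in = 463×0.711 + 1050×0.481 + 411×0.701 = 1122.4 kg/h.
pigment fraction in H = 0.583.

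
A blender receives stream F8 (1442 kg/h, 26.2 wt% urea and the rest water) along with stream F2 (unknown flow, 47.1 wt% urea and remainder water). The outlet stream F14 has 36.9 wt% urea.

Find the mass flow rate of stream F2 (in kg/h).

Let F2 be the unknown flow. Total out = 1442 + F2.
urea balance: 377.8 + 0.471·F2 = 0.369·(1442 + F2)
(0.471 − 0.369)·F2 = 0.369×1442 − 377.8 = 154.29
F2 = 154.29 / 0.102 = 1512.7 kg/h

1513 kg/h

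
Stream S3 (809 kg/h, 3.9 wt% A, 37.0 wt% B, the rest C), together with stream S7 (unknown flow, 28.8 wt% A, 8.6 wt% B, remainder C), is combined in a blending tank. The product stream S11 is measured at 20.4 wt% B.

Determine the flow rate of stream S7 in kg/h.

Let S7 be the unknown flow. Total out = 809 + S7.
B balance: 299.33 + 0.086·S7 = 0.204·(809 + S7)
(0.086 − 0.204)·S7 = 0.204×809 − 299.33 = -134.29
S7 = -134.29 / -0.118 = 1138.1 kg/h

1138 kg/h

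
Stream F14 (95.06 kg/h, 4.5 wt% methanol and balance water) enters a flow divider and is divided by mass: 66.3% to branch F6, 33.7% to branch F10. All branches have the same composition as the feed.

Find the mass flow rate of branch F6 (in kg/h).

63.02 kg/h

Branch F6 flow = 0.663×95.06 = 63.025 kg/h.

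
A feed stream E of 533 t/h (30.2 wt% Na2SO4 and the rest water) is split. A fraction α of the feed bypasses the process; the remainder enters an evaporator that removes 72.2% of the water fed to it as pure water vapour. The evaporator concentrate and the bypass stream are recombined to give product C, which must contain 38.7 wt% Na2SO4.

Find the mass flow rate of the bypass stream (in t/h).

All 533×0.302 = 160.97 t/h of Na2SO4 reaches C, so C = 160.97/0.387 = 415.93 t/h and vapour = 117.07 t/h.
The evaporator receives (1−α)·533 of feed at 0.698 water and removes 0.722 of that water:
0.722×0.698×(1−α)×533 = 117.07
(1−α) = 117.07/268.61 = 0.4358;  α = 0.5642.
Bypass flow = 0.5642×533 = 300.7 t/h.

300.7 t/h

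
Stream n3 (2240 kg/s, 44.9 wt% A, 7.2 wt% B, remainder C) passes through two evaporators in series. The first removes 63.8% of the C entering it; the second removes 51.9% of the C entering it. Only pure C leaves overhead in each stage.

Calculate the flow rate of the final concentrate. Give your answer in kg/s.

C in feed = 2240×0.479 = 1073 kg/s.
After stage 1: C left = (1−0.638)×1073 = 388.41; stream total = 1555.5 kg/s.
After stage 2: C left = (1−0.519)×388.41 = 186.83; final concentrate = 1353.9 kg/s.

1354 kg/s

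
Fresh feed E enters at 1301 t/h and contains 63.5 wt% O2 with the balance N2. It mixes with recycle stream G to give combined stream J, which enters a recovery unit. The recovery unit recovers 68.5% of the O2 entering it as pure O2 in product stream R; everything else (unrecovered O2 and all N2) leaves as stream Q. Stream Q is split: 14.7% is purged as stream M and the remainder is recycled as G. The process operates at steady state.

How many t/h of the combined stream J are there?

N2 enters only via E and leaves only via the purge: 1301×0.365 = 0.147×(N2 in Q), and the recovery unit passes all N2, so N2 in J = N2 in Q = 3230.4 t/h.
O2 in J: m_A = 1301×0.635 + (1−0.147)·(1−0.685)·m_A, so m_A = 826.13/0.7313 = 1129.7 t/h.
J = 1129.7 + 3230.4 = 4360 t/h.

4360 t/h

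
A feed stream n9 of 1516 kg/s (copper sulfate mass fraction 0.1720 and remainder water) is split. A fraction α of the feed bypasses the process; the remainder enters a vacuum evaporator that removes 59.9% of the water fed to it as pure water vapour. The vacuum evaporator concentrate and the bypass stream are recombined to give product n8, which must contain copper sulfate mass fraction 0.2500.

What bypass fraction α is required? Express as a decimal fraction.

0.371

All 1516×0.172 = 260.75 kg/s of copper sulfate reaches n8, so n8 = 260.75/0.250 = 1043 kg/s and vapour = 472.99 kg/s.
The evaporator receives (1−α)·1516 of feed at 0.828 water and removes 0.599 of that water:
0.599×0.828×(1−α)×1516 = 472.99
(1−α) = 472.99/751.89 = 0.6291;  α = 0.3709.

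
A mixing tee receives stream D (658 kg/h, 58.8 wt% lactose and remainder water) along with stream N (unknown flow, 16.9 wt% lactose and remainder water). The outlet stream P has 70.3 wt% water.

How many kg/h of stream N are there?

1496 kg/h

Let N be the unknown flow. Total out = 658 + N.
water balance: 271.1 + 0.831·N = 0.703·(658 + N)
(0.831 − 0.703)·N = 0.703×658 − 271.1 = 191.48
N = 191.48 / 0.128 = 1495.9 kg/h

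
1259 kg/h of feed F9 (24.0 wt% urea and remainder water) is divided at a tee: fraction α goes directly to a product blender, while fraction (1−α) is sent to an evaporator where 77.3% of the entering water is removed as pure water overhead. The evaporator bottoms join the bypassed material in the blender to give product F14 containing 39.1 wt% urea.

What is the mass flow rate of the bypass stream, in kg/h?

All 1259×0.240 = 302.16 kg/h of urea reaches F14, so F14 = 302.16/0.391 = 772.79 kg/h and vapour = 486.21 kg/h.
The evaporator receives (1−α)·1259 of feed at 0.760 water and removes 0.773 of that water:
0.773×0.760×(1−α)×1259 = 486.21
(1−α) = 486.21/739.64 = 0.6574;  α = 0.3426.
Bypass flow = 0.3426×1259 = 431.38 kg/h.

431.4 kg/h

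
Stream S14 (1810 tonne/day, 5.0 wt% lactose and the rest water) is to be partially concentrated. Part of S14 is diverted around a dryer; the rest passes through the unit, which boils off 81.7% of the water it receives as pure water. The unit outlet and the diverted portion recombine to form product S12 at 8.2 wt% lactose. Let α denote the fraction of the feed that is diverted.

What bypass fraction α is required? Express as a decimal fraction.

0.497

All 1810×0.050 = 90.5 tonne/day of lactose reaches S12, so S12 = 90.5/0.082 = 1103.7 tonne/day and vapour = 706.34 tonne/day.
The evaporator receives (1−α)·1810 of feed at 0.950 water and removes 0.817 of that water:
0.817×0.950×(1−α)×1810 = 706.34
(1−α) = 706.34/1404.8 = 0.5028;  α = 0.4972.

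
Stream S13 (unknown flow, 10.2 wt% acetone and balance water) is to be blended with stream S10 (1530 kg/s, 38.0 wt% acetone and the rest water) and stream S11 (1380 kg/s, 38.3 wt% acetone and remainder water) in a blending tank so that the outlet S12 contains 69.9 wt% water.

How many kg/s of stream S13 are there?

Let S13 be the unknown flow. Total out = 2910 + S13.
water balance: 1800.1 + 0.898·S13 = 0.699·(2910 + S13)
(0.898 − 0.699)·S13 = 0.699×2910 − 1800.1 = 234.03
S13 = 234.03 / 0.199 = 1176 kg/s

1176 kg/s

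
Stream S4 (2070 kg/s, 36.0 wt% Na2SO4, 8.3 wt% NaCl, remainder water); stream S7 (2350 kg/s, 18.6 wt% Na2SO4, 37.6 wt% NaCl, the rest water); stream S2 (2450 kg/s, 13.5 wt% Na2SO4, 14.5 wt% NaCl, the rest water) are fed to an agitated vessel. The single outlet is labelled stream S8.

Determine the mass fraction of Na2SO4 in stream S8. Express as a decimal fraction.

0.220

Total flow out = 2070 + 2350 + 2450 = 6870 kg/s.
Na2SO4 in = 2070×0.360 + 2350×0.186 + 2450×0.135 = 1513 kg/s.
Na2SO4 mass fraction in S8 = 1513/6870 = 0.220.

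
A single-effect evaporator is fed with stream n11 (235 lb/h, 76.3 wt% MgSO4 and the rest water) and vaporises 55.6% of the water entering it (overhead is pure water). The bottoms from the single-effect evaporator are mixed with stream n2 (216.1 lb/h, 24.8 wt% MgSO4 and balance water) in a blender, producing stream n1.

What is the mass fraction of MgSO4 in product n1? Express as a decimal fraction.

0.554

Vapour removed = 0.556×0.237×235 = 30.966 lb/h; concentrate = 204.03 lb/h.
MgSO4 reaching the mixer = 179.31 (from concentrate) + 216.1×0.248 = 232.9 lb/h.
Product flow = 204.03 + 216.1 = 420.13 lb/h; MgSO4 fraction = 0.554.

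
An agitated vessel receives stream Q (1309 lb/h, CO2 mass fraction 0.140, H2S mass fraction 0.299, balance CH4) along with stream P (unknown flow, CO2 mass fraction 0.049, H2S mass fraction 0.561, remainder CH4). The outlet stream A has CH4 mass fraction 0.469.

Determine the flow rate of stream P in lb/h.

1524 lb/h

Let P be the unknown flow. Total out = 1309 + P.
CH4 balance: 734.35 + 0.390·P = 0.469·(1309 + P)
(0.390 − 0.469)·P = 0.469×1309 − 734.35 = -120.43
P = -120.43 / -0.079 = 1524.4 lb/h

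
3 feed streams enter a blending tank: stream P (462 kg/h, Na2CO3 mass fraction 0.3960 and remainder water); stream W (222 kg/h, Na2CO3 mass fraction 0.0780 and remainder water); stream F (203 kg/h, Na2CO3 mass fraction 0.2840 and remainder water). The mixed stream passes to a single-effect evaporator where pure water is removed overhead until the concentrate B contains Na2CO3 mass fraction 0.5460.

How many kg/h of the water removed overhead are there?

Na2CO3 entering = 462×0.396 + 222×0.078 + 203×0.284 = 257.92 kg/h.
All Na2CO3 reports to B, so B = 257.92/0.546 = 472.38 kg/h.
Total feed = 887 kg/h; overhead = 887 − 472.38 = 414.62 kg/h.

414.6 kg/h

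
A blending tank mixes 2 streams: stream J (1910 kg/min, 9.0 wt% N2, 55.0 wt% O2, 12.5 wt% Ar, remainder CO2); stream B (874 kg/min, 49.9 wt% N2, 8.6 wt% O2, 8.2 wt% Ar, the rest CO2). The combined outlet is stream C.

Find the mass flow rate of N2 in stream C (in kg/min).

N2 out = N2 in = 1910×0.090 + 874×0.499 = 608.03 kg/min.

608 kg/min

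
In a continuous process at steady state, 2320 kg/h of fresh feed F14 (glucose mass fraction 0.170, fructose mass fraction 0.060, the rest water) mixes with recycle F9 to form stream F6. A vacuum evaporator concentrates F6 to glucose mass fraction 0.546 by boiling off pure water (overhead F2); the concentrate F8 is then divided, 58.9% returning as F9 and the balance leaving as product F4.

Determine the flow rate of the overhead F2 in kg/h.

Overall glucose balance (none leaves overhead): glucose in fresh feed = glucose in product, i.e. 2320×0.170 = (1−0.589)·F8·0.546.
F8 = 394.4/(0.546×0.411) = 1757.5 kg/h.
Recycle F9 = 0.589×1757.5 = 1035.2 kg/h.
Combined feed F6 = 2320 + 1035.2 = 3355.2 kg/h.
Overhead F2 = F6 − F8 = 3355.2 − 1757.5 = 1597.7 kg/h.

1598 kg/h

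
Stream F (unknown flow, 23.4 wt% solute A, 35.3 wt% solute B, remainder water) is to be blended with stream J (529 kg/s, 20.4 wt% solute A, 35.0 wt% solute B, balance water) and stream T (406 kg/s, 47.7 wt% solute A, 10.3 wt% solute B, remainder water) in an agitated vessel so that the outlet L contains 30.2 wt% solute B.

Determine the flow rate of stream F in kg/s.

1086 kg/s

Let F be the unknown flow. Total out = 935 + F.
solute B balance: 226.97 + 0.353·F = 0.302·(935 + F)
(0.353 − 0.302)·F = 0.302×935 − 226.97 = 55.402
F = 55.402 / 0.051 = 1086.3 kg/s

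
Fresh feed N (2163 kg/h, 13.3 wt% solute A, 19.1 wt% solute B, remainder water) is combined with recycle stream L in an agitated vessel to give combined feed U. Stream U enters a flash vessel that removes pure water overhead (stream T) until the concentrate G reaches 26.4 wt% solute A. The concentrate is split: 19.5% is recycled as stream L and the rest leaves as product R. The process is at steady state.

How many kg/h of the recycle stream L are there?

264 kg/h

Overall solute A balance (none leaves overhead): solute A in fresh feed = solute A in product, i.e. 2163×0.133 = (1−0.195)·G·0.264.
G = 287.68/(0.264×0.805) = 1353.7 kg/h.
Recycle L = 0.195×1353.7 = 263.96 kg/h.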